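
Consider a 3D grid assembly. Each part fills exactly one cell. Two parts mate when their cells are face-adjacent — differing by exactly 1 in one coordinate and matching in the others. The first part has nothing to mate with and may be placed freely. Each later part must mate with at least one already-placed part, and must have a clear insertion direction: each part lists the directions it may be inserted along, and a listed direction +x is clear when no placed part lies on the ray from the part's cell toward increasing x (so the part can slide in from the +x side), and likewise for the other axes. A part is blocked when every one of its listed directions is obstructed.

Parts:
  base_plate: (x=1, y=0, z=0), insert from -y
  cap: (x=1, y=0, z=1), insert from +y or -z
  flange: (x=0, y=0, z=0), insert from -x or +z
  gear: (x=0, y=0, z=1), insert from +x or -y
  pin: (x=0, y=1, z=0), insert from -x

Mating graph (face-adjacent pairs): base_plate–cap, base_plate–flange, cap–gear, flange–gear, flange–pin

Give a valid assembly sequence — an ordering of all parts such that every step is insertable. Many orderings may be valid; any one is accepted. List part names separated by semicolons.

1. flange@(0, 0, 0) [-x clear] — {flange}
2. pin@(0, 1, 0) [-x clear] — {flange, pin}
3. gear@(0, 0, 1) [+x clear] — {flange, gear, pin}
4. base_plate@(1, 0, 0) [-y clear] — {base_plate, flange, gear, pin}
5. cap@(1, 0, 1) [+y clear] — {base_plate, cap, flange, gear, pin}

flange; pin; gear; base_plate; cap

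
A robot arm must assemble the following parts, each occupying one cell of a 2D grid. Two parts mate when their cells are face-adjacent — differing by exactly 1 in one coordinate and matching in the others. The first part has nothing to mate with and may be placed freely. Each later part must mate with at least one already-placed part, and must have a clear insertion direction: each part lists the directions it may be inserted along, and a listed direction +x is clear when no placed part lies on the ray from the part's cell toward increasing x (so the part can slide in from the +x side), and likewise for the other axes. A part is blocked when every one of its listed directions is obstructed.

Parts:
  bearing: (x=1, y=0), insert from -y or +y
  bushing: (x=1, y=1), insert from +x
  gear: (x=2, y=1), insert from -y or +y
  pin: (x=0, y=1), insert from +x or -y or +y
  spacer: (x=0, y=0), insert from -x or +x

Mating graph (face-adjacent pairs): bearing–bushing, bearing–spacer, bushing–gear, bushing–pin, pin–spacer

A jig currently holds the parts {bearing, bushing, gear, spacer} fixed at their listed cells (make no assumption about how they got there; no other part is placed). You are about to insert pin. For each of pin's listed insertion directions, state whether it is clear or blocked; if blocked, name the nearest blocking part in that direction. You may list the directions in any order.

+x: nearest on ray is bushing@(1, 1) ⇒ blocked
-y: nearest on ray is spacer@(0, 0) ⇒ blocked
+y: ray from pin(0, 1) has no placed part ⇒ clear

+x: blocked by bushing; +y: clear; -y: blocked by spacer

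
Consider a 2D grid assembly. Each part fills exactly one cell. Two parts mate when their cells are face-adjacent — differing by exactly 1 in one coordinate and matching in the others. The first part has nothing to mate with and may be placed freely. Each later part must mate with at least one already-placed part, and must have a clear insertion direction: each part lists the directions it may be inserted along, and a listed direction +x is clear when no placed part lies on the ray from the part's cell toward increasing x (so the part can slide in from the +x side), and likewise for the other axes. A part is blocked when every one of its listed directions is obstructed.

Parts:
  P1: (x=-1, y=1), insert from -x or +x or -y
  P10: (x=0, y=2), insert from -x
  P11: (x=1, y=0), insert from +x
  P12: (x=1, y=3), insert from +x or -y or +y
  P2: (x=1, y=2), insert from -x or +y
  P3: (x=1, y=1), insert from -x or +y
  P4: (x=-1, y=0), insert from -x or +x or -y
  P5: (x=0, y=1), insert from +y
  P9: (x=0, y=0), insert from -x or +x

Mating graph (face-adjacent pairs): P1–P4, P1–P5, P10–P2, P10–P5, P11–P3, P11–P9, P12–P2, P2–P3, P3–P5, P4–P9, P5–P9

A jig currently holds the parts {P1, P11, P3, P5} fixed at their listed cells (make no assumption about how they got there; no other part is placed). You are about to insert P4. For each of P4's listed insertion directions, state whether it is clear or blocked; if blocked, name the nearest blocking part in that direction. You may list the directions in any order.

+x: blocked by P11; -x: clear; -y: clear

-x: ray from P4(-1, 0) has no placed part ⇒ clear
+x: nearest on ray is P11@(1, 0) ⇒ blocked
-y: ray from P4(-1, 0) has no placed part ⇒ clear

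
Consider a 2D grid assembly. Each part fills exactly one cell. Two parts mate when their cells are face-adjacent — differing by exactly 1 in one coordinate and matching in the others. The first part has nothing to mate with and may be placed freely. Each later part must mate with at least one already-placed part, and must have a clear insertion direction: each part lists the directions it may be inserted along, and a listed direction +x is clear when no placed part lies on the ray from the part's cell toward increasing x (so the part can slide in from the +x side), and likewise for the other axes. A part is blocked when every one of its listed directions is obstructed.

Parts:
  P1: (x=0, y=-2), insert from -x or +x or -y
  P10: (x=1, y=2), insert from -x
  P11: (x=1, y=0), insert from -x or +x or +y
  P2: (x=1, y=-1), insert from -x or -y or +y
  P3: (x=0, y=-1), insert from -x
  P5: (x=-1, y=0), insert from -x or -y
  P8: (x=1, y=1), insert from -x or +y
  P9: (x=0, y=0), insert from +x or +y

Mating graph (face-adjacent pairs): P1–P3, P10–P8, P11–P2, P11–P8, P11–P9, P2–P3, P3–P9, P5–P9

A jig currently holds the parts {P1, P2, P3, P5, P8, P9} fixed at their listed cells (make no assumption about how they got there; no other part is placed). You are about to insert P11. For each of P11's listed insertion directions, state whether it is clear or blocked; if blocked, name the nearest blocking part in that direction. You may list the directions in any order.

-x: nearest on ray is P9@(0, 0) ⇒ blocked
+x: ray from P11(1, 0) has no placed part ⇒ clear
+y: nearest on ray is P8@(1, 1) ⇒ blocked

+x: clear; +y: blocked by P8; -x: blocked by P9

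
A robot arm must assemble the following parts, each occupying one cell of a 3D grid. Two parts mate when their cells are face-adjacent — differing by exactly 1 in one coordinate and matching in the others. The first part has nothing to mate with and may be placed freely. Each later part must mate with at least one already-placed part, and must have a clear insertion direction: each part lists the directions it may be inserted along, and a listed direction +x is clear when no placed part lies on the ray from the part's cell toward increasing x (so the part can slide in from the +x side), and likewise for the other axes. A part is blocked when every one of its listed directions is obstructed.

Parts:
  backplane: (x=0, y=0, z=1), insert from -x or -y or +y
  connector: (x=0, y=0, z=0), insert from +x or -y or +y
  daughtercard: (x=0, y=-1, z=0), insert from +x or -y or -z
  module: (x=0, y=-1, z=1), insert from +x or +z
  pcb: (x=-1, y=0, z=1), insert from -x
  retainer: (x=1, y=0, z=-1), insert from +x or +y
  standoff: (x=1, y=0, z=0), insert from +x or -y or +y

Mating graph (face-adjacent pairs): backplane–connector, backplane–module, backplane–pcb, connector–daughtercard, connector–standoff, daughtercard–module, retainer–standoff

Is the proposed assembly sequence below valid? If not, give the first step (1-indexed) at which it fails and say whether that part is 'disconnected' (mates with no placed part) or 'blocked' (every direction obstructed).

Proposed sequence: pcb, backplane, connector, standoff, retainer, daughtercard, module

1. pcb@(-1, 0, 1) [-x clear] — {pcb}
2. backplane@(0, 0, 1) [-y clear] — {backplane, pcb}
3. connector@(0, 0, 0) [+x clear] — {backplane, connector, pcb}
4. standoff@(1, 0, 0) [+x clear] — {backplane, connector, pcb, standoff}
5. retainer@(1, 0, -1) [+x clear] — {backplane, connector, pcb, retainer, standoff}
6. daughtercard@(0, -1, 0) [+x clear] — {backplane, connector, daughtercard, pcb, retainer, standoff}
7. module@(0, -1, 1) [+x clear] — {backplane, connector, daughtercard, module, pcb, retainer, standoff}

Valid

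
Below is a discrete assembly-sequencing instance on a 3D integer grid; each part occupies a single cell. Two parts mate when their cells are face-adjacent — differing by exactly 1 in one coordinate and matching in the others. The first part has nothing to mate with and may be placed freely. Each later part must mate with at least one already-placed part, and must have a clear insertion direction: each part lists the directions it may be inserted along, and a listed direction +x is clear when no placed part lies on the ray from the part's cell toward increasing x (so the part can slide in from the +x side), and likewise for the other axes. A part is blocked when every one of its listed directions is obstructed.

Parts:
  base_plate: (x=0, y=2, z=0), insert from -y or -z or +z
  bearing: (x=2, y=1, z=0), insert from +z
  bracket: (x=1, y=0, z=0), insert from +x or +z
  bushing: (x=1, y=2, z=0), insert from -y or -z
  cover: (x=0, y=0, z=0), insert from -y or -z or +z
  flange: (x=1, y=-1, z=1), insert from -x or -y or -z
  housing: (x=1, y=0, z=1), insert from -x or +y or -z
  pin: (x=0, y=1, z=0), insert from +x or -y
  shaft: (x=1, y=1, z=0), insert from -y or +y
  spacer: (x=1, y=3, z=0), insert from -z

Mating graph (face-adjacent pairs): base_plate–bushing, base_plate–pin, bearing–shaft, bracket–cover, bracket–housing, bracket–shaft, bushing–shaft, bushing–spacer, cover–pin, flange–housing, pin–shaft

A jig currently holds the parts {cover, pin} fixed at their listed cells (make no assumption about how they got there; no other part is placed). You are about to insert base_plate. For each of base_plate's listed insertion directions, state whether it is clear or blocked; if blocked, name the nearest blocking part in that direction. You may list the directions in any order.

-y: nearest on ray is pin@(0, 1, 0) ⇒ blocked
-z: ray from base_plate(0, 2, 0) has no placed part ⇒ clear
+z: ray from base_plate(0, 2, 0) has no placed part ⇒ clear

+z: clear; -y: blocked by pin; -z: clear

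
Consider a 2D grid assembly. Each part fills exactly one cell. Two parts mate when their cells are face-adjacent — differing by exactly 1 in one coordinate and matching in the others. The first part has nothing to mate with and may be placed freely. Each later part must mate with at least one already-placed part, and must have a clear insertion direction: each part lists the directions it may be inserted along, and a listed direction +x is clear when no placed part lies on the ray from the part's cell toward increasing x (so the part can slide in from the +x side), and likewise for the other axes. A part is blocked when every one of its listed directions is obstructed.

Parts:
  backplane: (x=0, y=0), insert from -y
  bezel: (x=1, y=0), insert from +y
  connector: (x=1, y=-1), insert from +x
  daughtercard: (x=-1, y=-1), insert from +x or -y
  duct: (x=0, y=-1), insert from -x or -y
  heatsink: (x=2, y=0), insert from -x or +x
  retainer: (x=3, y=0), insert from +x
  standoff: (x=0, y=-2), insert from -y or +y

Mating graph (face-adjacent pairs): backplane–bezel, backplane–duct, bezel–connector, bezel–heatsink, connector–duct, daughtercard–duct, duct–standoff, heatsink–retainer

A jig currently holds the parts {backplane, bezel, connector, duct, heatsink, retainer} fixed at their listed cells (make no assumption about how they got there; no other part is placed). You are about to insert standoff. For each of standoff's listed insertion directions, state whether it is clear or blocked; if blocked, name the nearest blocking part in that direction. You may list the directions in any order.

-y: ray from standoff(0, -2) has no placed part ⇒ clear
+y: nearest on ray is duct@(0, -1) ⇒ blocked

+y: blocked by duct; -y: clear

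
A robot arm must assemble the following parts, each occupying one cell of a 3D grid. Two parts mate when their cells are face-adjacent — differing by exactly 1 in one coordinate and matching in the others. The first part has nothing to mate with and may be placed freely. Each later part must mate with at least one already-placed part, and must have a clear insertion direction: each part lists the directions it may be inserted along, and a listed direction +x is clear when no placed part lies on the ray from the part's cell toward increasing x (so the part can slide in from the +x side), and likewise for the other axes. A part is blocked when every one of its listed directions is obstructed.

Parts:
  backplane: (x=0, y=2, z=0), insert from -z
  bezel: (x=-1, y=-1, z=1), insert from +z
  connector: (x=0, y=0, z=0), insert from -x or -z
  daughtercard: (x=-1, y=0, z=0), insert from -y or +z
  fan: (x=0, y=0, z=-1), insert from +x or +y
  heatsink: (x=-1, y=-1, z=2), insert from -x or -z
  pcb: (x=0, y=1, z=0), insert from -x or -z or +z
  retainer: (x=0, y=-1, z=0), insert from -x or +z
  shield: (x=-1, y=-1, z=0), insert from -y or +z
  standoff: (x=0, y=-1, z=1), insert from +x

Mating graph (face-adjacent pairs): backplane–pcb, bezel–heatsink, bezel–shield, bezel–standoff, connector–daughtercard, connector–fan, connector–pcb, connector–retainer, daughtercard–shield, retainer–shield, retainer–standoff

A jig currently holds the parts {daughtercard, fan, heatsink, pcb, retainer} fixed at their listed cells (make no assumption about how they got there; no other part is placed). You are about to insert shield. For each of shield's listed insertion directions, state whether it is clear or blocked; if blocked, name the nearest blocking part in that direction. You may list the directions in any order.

-y: ray from shield(-1, -1, 0) has no placed part ⇒ clear
+z: nearest on ray is heatsink@(-1, -1, 2) ⇒ blocked

+z: blocked by heatsink; -y: clear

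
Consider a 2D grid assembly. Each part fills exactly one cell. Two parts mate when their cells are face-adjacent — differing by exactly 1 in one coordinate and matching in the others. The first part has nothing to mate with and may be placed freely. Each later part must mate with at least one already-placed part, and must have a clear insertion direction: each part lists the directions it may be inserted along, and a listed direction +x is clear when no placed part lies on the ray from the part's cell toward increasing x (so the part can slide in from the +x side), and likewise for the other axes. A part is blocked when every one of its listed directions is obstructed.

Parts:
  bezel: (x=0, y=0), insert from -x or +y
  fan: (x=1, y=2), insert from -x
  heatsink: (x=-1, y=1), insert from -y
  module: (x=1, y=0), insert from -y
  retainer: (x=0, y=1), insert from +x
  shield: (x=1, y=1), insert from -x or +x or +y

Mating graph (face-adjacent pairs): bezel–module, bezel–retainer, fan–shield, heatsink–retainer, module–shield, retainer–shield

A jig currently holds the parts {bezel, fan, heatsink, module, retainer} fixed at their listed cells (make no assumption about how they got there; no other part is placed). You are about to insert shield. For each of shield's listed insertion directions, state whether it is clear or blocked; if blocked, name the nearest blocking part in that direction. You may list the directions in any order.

+x: clear; +y: blocked by fan; -x: blocked by retainer

-x: nearest on ray is retainer@(0, 1) ⇒ blocked
+x: ray from shield(1, 1) has no placed part ⇒ clear
+y: nearest on ray is fan@(1, 2) ⇒ blocked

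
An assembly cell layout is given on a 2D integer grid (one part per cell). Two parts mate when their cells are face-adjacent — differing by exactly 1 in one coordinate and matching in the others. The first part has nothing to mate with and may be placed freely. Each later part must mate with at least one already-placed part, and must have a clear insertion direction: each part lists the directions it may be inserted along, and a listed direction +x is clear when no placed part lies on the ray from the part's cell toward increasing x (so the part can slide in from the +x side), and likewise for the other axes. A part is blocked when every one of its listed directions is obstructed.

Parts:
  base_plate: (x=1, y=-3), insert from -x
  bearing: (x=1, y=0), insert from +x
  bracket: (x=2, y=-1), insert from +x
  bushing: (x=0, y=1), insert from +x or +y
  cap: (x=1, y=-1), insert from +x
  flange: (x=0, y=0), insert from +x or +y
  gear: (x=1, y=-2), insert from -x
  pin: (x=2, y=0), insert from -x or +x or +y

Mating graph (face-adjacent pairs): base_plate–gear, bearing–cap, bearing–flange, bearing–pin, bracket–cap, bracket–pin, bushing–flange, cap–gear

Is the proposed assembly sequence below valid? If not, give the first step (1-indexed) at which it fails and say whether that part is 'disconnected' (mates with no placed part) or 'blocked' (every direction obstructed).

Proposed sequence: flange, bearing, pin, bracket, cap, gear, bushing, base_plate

Invalid at step 5 (blocked)

1. flange@(0, 0) [+x clear] — {flange}
2. bearing@(1, 0) [+x clear] — {bearing, flange}
3. pin@(2, 0) [+x clear] — {bearing, flange, pin}
4. bracket@(2, -1) [+x clear] — {bearing, bracket, flange, pin}
5. cap@(1, -1) — +x all obstructed ⇒ blocked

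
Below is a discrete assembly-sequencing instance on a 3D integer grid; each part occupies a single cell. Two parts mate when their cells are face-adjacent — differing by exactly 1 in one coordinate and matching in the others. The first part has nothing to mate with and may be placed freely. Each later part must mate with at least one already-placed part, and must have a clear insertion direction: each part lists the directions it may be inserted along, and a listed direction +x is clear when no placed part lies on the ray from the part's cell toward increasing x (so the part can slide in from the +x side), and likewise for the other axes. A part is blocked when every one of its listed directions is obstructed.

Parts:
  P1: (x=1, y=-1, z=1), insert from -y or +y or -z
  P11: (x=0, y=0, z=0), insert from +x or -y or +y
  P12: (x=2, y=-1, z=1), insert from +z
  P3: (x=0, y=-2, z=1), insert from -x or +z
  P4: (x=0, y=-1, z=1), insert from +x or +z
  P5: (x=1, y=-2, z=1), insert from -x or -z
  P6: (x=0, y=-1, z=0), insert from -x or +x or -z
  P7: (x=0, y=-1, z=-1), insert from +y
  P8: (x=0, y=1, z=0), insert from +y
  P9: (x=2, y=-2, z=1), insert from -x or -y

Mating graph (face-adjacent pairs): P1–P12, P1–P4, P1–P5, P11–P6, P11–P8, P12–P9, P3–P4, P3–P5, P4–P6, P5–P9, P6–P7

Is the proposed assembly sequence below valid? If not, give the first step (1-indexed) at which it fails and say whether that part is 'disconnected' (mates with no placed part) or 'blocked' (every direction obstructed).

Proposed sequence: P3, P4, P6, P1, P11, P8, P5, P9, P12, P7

Valid

1. P3@(0, -2, 1) [-x clear] — {P3}
2. P4@(0, -1, 1) [+x clear] — {P3, P4}
3. P6@(0, -1, 0) [-x clear] — {P3, P4, P6}
4. P1@(1, -1, 1) [-y clear] — {P1, P3, P4, P6}
5. P11@(0, 0, 0) [+x clear] — {P1, P11, P3, P4, P6}
6. P8@(0, 1, 0) [+y clear] — {P1, P11, P3, P4, P6, P8}
7. P5@(1, -2, 1) [-z clear] — {P1, P11, P3, P4, P5, P6, P8}
8. P9@(2, -2, 1) [-y clear] — {P1, P11, P3, P4, P5, P6, P8, P9}
9. P12@(2, -1, 1) [+z clear] — {P1, P11, P12, P3, P4, P5, P6, P8, P9}
10. P7@(0, -1, -1) [+y clear] — {P1, P11, P12, P3, P4, P5, P6, P7, P8, P9}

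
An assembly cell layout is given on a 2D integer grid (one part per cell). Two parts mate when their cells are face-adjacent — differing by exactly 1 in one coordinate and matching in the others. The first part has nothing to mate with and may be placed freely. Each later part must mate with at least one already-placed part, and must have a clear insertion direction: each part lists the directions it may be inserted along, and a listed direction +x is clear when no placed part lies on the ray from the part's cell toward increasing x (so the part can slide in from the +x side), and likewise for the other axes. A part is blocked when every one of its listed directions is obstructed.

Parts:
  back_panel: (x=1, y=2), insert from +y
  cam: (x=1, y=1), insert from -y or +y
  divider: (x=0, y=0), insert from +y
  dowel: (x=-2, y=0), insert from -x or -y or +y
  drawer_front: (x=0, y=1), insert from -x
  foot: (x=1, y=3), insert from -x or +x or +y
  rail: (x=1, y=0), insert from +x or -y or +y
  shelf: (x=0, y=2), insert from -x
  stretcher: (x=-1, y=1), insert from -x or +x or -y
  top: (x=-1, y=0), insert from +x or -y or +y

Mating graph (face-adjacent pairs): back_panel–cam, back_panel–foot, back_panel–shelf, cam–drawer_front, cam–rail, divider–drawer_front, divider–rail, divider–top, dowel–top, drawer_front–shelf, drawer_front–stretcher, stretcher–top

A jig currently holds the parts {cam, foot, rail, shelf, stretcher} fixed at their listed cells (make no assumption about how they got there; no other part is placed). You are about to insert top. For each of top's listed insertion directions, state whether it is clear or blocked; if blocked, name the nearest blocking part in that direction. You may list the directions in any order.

+x: nearest on ray is rail@(1, 0) ⇒ blocked
-y: ray from top(-1, 0) has no placed part ⇒ clear
+y: nearest on ray is stretcher@(-1, 1) ⇒ blocked

+x: blocked by rail; +y: blocked by stretcher; -y: clear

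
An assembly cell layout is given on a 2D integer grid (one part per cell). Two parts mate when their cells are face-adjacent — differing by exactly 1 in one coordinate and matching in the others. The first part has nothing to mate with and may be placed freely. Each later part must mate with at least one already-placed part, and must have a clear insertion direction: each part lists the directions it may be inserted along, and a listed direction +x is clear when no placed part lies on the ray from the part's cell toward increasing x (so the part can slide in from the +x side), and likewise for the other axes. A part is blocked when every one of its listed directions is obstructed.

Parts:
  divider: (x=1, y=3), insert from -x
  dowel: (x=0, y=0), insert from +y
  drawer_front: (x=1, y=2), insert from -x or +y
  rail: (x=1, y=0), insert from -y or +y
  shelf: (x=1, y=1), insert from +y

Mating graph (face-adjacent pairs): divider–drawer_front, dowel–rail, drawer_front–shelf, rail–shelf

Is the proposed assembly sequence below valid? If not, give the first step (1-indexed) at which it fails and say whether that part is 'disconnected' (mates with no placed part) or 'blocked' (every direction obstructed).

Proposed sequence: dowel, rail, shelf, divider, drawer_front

Invalid at step 4 (disconnected)

1. dowel@(0, 0) [+y clear] — {dowel}
2. rail@(1, 0) [-y clear] — {dowel, rail}
3. shelf@(1, 1) [+y clear] — {dowel, rail, shelf}
4. divider@(1, 3) — no placed neighbour ⇒ disconnected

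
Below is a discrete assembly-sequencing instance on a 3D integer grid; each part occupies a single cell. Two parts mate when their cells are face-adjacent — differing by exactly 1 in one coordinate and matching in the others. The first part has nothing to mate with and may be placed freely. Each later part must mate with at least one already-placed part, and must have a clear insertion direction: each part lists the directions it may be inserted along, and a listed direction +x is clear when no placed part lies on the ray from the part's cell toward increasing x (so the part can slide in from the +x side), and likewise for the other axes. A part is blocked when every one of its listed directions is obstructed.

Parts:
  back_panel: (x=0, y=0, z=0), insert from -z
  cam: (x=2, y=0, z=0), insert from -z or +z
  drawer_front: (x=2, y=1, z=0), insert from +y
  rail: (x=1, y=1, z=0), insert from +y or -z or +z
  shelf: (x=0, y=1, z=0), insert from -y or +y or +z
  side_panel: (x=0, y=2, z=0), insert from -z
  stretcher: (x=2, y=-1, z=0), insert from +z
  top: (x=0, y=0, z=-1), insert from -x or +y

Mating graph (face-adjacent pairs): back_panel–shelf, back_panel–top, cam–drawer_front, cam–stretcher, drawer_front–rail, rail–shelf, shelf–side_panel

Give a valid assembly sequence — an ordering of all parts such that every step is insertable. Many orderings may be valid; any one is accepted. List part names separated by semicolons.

drawer_front; rail; cam; shelf; stretcher; back_panel; top; side_panel

1. drawer_front@(2, 1, 0) [+y clear] — {drawer_front}
2. rail@(1, 1, 0) [+y clear] — {drawer_front, rail}
3. cam@(2, 0, 0) [-z clear] — {cam, drawer_front, rail}
4. shelf@(0, 1, 0) [-y clear] — {cam, drawer_front, rail, shelf}
5. stretcher@(2, -1, 0) [+z clear] — {cam, drawer_front, rail, shelf, stretcher}
6. back_panel@(0, 0, 0) [-z clear] — {back_panel, cam, drawer_front, rail, shelf, stretcher}
7. top@(0, 0, -1) [-x clear] — {back_panel, cam, drawer_front, rail, shelf, stretcher, top}
8. side_panel@(0, 2, 0) [-z clear] — {back_panel, cam, drawer_front, rail, shelf, side_panel, stretcher, top}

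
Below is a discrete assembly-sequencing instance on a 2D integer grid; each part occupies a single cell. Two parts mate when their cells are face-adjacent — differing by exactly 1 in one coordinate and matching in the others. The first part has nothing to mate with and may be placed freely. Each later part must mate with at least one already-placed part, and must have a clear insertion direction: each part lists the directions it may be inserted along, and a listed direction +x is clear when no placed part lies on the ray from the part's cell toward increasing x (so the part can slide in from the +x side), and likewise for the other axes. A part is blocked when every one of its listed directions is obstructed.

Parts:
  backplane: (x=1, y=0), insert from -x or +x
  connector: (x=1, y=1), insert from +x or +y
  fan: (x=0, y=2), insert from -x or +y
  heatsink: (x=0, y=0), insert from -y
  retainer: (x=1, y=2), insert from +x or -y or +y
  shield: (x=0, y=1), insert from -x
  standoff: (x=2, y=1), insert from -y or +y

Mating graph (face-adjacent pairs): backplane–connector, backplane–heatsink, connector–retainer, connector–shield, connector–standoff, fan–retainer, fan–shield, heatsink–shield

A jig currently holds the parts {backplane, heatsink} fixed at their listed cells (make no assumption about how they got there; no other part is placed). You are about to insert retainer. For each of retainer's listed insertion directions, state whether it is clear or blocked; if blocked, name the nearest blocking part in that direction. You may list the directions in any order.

+x: ray from retainer(1, 2) has no placed part ⇒ clear
-y: nearest on ray is backplane@(1, 0) ⇒ blocked
+y: ray from retainer(1, 2) has no placed part ⇒ clear

+x: clear; +y: clear; -y: blocked by backplane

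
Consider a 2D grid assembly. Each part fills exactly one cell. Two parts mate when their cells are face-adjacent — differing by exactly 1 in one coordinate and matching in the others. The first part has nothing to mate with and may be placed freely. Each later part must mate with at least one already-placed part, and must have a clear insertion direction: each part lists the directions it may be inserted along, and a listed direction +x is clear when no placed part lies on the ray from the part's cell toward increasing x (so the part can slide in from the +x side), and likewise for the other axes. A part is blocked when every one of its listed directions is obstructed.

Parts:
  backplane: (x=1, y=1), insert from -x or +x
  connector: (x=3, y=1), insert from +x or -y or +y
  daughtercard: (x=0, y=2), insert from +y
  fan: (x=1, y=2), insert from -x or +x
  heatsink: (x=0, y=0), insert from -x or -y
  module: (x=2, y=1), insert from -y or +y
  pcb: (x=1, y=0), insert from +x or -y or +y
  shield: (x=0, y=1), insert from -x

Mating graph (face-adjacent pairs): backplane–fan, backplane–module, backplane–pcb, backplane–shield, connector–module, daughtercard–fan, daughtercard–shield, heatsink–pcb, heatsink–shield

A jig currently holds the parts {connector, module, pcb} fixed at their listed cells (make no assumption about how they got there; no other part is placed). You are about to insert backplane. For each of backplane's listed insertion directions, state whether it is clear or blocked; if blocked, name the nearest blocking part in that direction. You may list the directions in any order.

-x: ray from backplane(1, 1) has no placed part ⇒ clear
+x: nearest on ray is module@(2, 1) ⇒ blocked

+x: blocked by module; -x: clear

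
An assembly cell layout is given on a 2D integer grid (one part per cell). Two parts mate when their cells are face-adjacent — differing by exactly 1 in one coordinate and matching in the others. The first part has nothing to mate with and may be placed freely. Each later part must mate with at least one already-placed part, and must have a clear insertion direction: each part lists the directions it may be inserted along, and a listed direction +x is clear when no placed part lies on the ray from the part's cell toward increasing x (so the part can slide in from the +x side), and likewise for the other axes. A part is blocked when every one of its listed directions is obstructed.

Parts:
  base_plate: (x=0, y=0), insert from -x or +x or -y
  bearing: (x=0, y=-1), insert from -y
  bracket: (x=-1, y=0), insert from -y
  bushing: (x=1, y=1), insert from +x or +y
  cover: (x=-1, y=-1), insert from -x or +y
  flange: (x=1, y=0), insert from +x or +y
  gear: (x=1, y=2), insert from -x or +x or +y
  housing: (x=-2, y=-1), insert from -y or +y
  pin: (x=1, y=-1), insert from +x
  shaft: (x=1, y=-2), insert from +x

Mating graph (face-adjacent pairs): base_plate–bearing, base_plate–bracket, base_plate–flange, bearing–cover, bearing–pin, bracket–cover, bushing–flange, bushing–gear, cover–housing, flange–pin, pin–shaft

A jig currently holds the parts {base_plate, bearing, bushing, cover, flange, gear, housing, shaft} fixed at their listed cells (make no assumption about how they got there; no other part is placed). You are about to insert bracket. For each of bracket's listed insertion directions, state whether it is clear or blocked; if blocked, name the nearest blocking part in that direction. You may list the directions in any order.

-y: nearest on ray is cover@(-1, -1) ⇒ blocked

-y: blocked by cover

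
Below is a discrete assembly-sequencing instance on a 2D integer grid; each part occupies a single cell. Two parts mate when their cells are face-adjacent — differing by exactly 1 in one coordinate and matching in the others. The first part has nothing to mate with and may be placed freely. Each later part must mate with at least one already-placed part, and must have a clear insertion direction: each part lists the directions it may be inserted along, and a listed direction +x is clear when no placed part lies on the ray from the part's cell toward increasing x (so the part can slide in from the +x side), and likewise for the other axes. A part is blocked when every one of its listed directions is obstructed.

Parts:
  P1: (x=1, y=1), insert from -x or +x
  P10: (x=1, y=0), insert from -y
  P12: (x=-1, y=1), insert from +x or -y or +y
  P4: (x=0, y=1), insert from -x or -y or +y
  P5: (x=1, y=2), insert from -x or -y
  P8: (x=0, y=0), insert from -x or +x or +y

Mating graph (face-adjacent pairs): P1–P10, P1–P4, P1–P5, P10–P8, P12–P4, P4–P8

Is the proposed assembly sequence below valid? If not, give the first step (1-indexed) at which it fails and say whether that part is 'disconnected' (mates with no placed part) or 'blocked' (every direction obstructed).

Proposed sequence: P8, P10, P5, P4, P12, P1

1. P8@(0, 0) [-x clear] — {P8}
2. P10@(1, 0) [-y clear] — {P10, P8}
3. P5@(1, 2) — no placed neighbour ⇒ disconnected

Invalid at step 3 (disconnected)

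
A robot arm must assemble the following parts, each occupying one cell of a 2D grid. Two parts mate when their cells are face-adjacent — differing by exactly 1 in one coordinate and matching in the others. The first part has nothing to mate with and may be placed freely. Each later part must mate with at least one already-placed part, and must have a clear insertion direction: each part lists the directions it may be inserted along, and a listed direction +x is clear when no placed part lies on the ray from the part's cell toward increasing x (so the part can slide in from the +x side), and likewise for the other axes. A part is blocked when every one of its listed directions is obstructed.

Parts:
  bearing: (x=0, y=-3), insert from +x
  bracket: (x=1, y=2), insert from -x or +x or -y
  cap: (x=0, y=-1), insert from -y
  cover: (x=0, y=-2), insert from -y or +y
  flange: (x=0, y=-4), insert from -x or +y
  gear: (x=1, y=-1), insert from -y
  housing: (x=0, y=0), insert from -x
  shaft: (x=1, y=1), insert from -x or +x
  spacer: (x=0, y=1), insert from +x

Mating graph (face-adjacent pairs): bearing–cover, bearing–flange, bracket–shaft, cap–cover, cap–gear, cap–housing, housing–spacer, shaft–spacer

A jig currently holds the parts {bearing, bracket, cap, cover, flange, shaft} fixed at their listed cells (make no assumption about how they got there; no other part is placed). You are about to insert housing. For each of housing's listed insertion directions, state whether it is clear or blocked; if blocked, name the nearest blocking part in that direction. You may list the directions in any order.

-x: ray from housing(0, 0) has no placed part ⇒ clear

-x: clear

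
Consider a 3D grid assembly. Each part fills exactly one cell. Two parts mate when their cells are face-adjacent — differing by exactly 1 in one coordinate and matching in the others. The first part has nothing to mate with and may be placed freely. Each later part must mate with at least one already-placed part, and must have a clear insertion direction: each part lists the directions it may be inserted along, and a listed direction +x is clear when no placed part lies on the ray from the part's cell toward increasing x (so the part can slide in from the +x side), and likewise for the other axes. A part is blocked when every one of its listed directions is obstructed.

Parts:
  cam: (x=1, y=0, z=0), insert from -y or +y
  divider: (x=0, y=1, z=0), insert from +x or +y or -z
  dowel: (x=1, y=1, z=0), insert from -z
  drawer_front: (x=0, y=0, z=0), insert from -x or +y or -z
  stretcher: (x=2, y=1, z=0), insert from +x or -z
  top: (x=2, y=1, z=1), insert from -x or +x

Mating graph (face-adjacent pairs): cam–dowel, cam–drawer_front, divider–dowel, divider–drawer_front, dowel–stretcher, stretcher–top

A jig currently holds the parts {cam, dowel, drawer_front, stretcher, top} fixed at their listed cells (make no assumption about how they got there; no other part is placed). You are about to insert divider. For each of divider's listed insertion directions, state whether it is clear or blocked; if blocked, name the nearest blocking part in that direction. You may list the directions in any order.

+x: nearest on ray is dowel@(1, 1, 0) ⇒ blocked
+y: ray from divider(0, 1, 0) has no placed part ⇒ clear
-z: ray from divider(0, 1, 0) has no placed part ⇒ clear

+x: blocked by dowel; +y: clear; -z: clear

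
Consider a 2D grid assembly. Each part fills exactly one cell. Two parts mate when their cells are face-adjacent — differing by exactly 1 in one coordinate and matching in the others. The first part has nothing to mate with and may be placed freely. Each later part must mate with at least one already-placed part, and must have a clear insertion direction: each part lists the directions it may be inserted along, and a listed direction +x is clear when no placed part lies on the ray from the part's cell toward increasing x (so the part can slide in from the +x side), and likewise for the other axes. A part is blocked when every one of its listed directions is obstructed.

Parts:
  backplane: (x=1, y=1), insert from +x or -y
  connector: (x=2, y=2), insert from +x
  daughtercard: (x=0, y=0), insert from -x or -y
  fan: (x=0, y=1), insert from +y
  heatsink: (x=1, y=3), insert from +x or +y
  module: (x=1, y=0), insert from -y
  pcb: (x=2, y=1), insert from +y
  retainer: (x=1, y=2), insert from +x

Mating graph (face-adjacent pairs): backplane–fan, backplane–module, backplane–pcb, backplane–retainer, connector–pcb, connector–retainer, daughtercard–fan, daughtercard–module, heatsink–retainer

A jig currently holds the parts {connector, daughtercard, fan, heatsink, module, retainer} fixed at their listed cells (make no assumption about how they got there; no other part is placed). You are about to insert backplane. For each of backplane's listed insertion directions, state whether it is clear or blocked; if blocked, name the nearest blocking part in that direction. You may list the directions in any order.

+x: clear; -y: blocked by module

+x: ray from backplane(1, 1) has no placed part ⇒ clear
-y: nearest on ray is module@(1, 0) ⇒ blocked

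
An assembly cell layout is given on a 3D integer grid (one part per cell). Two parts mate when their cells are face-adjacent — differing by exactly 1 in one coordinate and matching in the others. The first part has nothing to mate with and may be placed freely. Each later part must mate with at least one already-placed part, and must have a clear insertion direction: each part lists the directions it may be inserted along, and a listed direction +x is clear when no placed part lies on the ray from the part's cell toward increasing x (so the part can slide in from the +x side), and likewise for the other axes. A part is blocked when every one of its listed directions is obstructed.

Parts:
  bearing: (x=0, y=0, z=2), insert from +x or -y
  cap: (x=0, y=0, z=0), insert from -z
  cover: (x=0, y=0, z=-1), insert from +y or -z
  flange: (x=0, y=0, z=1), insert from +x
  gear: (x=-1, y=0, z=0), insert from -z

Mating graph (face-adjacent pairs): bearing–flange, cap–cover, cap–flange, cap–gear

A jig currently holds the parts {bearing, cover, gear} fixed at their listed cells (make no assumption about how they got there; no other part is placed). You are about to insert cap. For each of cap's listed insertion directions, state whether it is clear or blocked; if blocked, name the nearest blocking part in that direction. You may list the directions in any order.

-z: blocked by cover

-z: nearest on ray is cover@(0, 0, -1) ⇒ blocked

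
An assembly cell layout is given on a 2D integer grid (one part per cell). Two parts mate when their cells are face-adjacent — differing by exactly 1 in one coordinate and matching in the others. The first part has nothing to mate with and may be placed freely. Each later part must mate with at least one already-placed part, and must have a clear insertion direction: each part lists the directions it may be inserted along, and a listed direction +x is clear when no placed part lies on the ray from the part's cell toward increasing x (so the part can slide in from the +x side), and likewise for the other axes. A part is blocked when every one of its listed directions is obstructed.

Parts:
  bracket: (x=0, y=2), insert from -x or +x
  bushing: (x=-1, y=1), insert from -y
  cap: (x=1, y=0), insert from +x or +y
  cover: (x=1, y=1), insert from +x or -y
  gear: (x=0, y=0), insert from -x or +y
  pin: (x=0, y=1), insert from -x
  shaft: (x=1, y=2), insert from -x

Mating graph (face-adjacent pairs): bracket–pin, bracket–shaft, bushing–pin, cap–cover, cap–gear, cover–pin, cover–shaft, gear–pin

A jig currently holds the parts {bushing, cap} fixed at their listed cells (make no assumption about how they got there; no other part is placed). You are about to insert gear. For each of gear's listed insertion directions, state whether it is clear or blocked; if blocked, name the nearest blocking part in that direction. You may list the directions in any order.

-x: ray from gear(0, 0) has no placed part ⇒ clear
+y: ray from gear(0, 0) has no placed part ⇒ clear

+y: clear; -x: clear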